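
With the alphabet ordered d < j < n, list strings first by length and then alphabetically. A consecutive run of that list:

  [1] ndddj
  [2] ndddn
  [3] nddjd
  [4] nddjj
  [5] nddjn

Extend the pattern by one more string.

Treat nddjn as a base-3 numeral over the given alphabet and add one, carrying through any trailing n's.

nddnd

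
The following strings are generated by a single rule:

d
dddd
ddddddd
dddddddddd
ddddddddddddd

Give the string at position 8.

Each term wraps the previous one in d on the left and dd on the right.
From ddddddddddddd, 3 further steps: ddddddddddddd → dddddddddddddddd → ddddddddddddddddddd → (answer).

dddddddddddddddddddddd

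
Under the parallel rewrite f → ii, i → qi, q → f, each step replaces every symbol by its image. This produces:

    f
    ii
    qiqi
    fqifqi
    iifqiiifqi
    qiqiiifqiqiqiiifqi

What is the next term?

Applying the rule to each of the 18 symbols of qiqiiifqiqiqiiifqi gives the pieces f qi f qi qi qi ii f qi f qi f qi qi qi ii f qi, which concatenate to the answer.

fqifqiqiqiiifqifqifqiqiqiiifqi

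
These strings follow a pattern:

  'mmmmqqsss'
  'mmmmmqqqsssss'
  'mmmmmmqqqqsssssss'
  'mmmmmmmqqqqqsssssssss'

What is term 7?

The n-th term is n+2 m's then n q's then 2n-1 s's, where the shown terms are n = 2, 3, 4, 5.
For term 7, n = 8, so the run lengths are 10, 8, 15.

mmmmmmmmmmqqqqqqqqsssssssssssssss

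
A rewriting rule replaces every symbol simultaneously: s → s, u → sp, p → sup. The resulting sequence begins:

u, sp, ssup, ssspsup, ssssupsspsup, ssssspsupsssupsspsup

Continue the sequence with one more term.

φ(ssssspsupsssupsspsup) expands symbol-by-symbol to s s s s s sup s sp sup s s s sp sup s s sup s sp sup; joining the 20 pieces gives the next term.

ssssssupsspsupsssspsupsssupsspsup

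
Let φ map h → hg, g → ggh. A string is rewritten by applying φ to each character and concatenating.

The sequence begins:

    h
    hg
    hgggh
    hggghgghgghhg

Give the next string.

Rewriting the 13 symbols of hggghgghgghhg one by one yields hg ggh ggh ggh hg ggh ggh hg ggh ggh hg hg ggh; concatenated:

hggghgghgghhggghgghhggghgghhghgggh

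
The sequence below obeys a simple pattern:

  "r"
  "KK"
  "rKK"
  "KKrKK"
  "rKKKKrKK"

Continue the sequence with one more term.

KKrKKrKKKKrKK

This is a Fibonacci-style word recurrence s(k) = s(k−2)·s(k−1): e.g. r·KK = rKK.
Continuing: KKrKK · rKKKKrKK gives term 6.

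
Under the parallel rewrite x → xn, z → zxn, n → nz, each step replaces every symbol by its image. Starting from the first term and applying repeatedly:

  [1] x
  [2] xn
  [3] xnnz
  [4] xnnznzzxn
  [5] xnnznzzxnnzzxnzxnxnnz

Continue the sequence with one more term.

Rewriting the 21 symbols of xnnznzzxnnzzxnzxnxnnz one by one yields xn nz nz zxn nz zxn zxn xn nz nz zxn zxn xn nz zxn xn nz xn nz nz zxn; concatenated:

xnnznzzxnnzzxnzxnxnnznzzxnzxnxnnzzxnxnnzxnnznzzxn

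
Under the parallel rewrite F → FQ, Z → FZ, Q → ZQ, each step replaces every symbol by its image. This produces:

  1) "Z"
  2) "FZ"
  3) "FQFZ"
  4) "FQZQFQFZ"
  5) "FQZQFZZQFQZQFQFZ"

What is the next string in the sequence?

Rewriting the 16 symbols of FQZQFZZQFQZQFQFZ one by one yields FQ ZQ FZ ZQ FQ FZ FZ ZQ FQ ZQ FZ ZQ FQ ZQ FQ FZ; concatenated:

FQZQFZZQFQFZFZZQFQZQFZZQFQZQFQFZ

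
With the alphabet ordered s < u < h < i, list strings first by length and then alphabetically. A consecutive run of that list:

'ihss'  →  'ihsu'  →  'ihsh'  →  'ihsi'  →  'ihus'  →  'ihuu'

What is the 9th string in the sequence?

ihhs

Continuing the enumeration 3 steps past ihuu: ihuu → ihuh → ihui → (answer).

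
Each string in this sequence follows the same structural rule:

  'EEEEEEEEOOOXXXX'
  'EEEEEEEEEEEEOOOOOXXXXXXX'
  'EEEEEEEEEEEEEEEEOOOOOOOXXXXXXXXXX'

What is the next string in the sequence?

Term n consists of 4n E's, followed by 2n-1 O's, followed by 3n-2 X's, where the shown terms are n = 2, 3, 4.
At n = 5 the blocks have lengths 20, 9, 13.

EEEEEEEEEEEEEEEEEEEEOOOOOOOOOXXXXXXXXXXXXX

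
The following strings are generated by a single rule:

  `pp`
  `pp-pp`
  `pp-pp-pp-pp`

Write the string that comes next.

Each string is two copies of the previous one joined by '-'.
Doubling pp-pp-pp-pp with '-' between the halves:

pp-pp-pp-pp-pp-pp-pp-pp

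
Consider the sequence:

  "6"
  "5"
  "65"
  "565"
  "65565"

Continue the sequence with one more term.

56565565

This is a Fibonacci-style word recurrence s(k) = s(k−2)·s(k−1): e.g. 6·5 = 65.
Continuing: 565 · 65565 gives term 6.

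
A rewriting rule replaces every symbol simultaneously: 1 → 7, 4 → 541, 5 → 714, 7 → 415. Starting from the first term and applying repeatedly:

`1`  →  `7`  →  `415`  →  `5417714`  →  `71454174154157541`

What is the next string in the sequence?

Rewriting the 17 symbols of 71454174154157541 one by one yields 415 7 541 714 541 7 415 541 7 714 541 7 714 415 714 541 7; concatenated:

41575417145417415541771454177144157145417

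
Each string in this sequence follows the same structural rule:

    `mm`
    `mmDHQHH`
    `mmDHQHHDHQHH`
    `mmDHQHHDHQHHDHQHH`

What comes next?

mmDHQHHDHQHHDHQHHDHQHH

The strings grow by a fixed suffix DHQHH each time.
So the next term is mmDHQHHDHQHHDHQHH·DHQHH.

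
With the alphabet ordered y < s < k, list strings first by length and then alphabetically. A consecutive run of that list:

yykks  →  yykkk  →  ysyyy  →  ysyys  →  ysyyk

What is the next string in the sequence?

ysysy

Find the rightmost character of ysyyk below k, bump it to the next letter, and reset everything to its right to y.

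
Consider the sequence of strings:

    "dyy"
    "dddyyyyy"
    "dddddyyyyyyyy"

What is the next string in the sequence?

The n-th term is 2n-1 d's then 3n-1 y's (n = 1, 2, …).
At n = 4 the blocks have lengths 7, 11.

dddddddyyyyyyyyyyy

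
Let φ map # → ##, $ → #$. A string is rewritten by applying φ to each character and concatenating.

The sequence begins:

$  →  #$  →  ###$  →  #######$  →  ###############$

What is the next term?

###############################$

Replace each of the 16 characters of ###############$ in place — ## ## ## ## ## ## ## ## ## ## ## ## ## ## ## #$ — and concatenate.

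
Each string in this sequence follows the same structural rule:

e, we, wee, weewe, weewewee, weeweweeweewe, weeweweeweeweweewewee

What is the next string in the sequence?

weeweweeweeweweeweweeweeweweeweewe

From term 3 onward, concatenate the last term with the second-to-last: we·e = wee, wee·we = weewe, …
Continuing: weeweweeweeweweewewee · weeweweeweewe gives term 8.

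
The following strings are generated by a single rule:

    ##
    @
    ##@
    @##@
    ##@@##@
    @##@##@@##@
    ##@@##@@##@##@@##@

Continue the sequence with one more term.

This is a Fibonacci-style word recurrence s(k) = s(k−2)·s(k−1): e.g. ##·@ = ##@.
The next term joins @##@##@@##@ and ##@@##@@##@##@@##@.

@##@##@@##@##@@##@@##@##@@##@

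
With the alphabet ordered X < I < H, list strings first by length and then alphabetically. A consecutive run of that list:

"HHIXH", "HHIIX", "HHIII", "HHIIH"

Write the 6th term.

Stepping forward 2 times from HHIIH: HHIIH → HHIHX, then the target.

HHIHI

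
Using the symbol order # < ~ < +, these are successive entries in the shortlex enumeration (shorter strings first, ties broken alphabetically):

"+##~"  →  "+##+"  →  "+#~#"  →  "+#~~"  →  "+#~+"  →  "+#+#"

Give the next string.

Treat +#+# as a base-3 numeral over the given alphabet and add one, carrying through any trailing +'s.

+#+~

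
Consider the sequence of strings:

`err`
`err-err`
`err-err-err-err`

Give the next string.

err-err-err-err-err-err-err-err

Every step duplicates the string with '-' between the halves.
One more doubling of err-err-err-err gives the answer.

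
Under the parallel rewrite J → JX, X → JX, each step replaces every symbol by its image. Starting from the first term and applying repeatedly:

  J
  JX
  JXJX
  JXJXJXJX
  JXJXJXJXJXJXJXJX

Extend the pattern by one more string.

Replace each of the 16 characters of JXJXJXJXJXJXJXJX in place — JX JX JX JX JX JX JX JX JX JX JX JX JX JX JX JX — and concatenate.

JXJXJXJXJXJXJXJXJXJXJXJXJXJXJXJX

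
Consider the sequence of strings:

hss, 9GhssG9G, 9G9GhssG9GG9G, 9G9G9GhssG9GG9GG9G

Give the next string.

s(k+1) = 9G·s(k)·G9G, so each term gains 9G as a prefix and G9G as a suffix.
Applying this once more to 9G9G9GhssG9GG9GG9G:

9G9G9G9GhssG9GG9GG9GG9G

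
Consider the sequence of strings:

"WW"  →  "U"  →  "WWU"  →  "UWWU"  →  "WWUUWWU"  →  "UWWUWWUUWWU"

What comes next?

WWUUWWUUWWUWWUUWWU

From term 3 onward, concatenate the second-to-last term with the last: WW·U = WWU, U·WWU = UWWU, …
So term 7 is WWUUWWU·UWWUWWUUWWU.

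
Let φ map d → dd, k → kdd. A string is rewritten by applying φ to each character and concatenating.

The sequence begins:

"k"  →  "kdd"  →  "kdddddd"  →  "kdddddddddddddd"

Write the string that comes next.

kdddddddddddddddddddddddddddddd

Applying the rule to each of the 15 symbols of kdddddddddddddd gives the pieces kdd dd dd dd dd dd dd dd dd dd dd dd dd dd dd, which concatenate to the answer.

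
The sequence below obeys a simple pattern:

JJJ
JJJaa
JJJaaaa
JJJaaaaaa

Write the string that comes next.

The strings grow by a fixed suffix aa each time.
So the next term is JJJaaaaaa·aa.

JJJaaaaaaaa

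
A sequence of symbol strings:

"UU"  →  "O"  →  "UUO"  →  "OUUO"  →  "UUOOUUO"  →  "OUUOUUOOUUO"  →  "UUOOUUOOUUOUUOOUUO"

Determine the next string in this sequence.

From term 3 onward, concatenate the second-to-last term with the last: UU·O = UUO, O·UUO = OUUO, …
The next term joins OUUOUUOOUUO and UUOOUUOOUUOUUOOUUO.

OUUOUUOOUUOUUOOUUOOUUOUUOOUUO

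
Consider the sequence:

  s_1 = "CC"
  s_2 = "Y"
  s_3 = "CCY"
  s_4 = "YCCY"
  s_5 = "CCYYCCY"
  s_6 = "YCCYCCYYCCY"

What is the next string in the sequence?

CCYYCCYYCCYCCYYCCY

Each term (from the third on) is the two preceding terms concatenated in order: term 3 = CC·Y = CCY.
The next term joins CCYYCCY and YCCYCCYYCCY.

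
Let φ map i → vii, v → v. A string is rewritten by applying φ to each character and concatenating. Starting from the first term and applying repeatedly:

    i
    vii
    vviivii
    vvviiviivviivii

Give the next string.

Rewriting the 15 symbols of vvviiviivviivii one by one yields v v v vii vii v vii vii v v vii vii v vii vii; concatenated:

vvvviiviivviiviivvviiviivviivii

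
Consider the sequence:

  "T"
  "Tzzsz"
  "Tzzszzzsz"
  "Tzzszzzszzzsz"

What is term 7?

Tzzszzzszzzszzzszzzszzzsz

Each term is the previous one with zzsz appended.
From Tzzszzzszzzsz, 3 further steps: Tzzszzzszzzsz → Tzzszzzszzzszzzsz → Tzzszzzszzzszzzszzzsz → (answer).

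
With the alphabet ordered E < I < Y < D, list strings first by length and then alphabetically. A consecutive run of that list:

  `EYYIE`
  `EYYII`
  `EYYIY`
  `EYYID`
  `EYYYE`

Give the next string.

Treat EYYYE as a base-4 numeral over the given alphabet and add one, carrying through any trailing D's.

EYYYI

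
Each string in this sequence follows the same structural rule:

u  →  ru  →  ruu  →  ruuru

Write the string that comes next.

This is a Fibonacci-style word recurrence s(k) = s(k−1)·s(k−2): e.g. ru·u = ruu.
Continuing: ruuru · ruu gives term 5.

ruururuu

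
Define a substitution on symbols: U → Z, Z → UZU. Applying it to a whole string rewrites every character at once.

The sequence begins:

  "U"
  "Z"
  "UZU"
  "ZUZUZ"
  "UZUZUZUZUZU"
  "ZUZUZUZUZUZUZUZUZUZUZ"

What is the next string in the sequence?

Replace each of the 21 characters of ZUZUZUZUZUZUZUZUZUZUZ in place — UZU Z UZU Z UZU Z UZU Z UZU Z UZU Z UZU Z UZU Z UZU Z UZU Z UZU — and concatenate.

UZUZUZUZUZUZUZUZUZUZUZUZUZUZUZUZUZUZUZUZUZU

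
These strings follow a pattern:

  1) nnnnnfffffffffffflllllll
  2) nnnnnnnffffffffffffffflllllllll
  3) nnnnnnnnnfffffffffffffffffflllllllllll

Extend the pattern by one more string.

nnnnnnnnnnnffffffffffffffffffffflllllllllllll

The n-th term is 2n-1 n's then 3n+3 f's then 2n+1 l's, where the shown terms are n = 3, 4, 5.
For the next term, n = 6, so the run lengths are 11, 21, 13.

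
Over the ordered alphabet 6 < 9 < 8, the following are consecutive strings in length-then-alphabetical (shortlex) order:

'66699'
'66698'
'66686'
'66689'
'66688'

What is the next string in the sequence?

Find the rightmost character of 66688 below 8, bump it to the next letter, and reset everything to its right to 6.

66966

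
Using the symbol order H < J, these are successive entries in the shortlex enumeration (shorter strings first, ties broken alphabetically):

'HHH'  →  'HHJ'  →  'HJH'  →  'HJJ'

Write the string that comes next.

JHH

The successor of HJJ increments the rightmost position that isn't already J and resets every position after it to H.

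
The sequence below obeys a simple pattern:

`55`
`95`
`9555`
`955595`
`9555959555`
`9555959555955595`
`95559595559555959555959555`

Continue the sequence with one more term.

This is a Fibonacci-style word recurrence s(k) = s(k−1)·s(k−2): e.g. 95·55 = 9555.
Continuing: 95559595559555959555959555 · 9555959555955595 gives term 8.

955595955595559595559595559555959555955595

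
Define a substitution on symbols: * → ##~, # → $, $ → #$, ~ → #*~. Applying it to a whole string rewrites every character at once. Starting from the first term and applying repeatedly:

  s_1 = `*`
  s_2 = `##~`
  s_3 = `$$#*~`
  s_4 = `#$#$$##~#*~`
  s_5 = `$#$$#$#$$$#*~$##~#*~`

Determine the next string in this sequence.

Rewriting the 20 symbols of $#$$#$#$$$#*~$##~#*~ one by one yields #$ $ #$ #$ $ #$ $ #$ #$ #$ $ ##~ #*~ #$ $ $ #*~ $ ##~ #*~; concatenated:

#$$#$#$$#$$#$#$#$$##~#*~#$$$#*~$##~#*~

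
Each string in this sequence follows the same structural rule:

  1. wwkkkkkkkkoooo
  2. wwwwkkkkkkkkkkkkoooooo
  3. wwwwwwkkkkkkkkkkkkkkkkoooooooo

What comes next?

wwwwwwwwkkkkkkkkkkkkkkkkkkkkoooooooooo

The n-th term is 2n-2 w's then 4n k's then 2n o's, where the shown terms are n = 2, 3, 4.
Setting n = 5 gives 8, 20, 10 characters in each block.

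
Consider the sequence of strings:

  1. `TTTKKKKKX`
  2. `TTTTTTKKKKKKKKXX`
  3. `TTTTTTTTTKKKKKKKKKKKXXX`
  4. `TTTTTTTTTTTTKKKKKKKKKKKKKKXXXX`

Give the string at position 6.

Term n consists of 3n T's, followed by 3n+2 K's, followed by n X's (n = 1, 2, …).
For term 6, n = 6, so the run lengths are 18, 20, 6.

TTTTTTTTTTTTTTTTTTKKKKKKKKKKKKKKKKKKKKXXXXXX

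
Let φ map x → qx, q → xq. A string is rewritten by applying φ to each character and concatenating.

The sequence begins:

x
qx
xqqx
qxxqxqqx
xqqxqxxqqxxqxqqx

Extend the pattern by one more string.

Rewriting the 16 symbols of xqqxqxxqqxxqxqqx one by one yields qx xq xq qx xq qx qx xq xq qx qx xq qx xq xq qx; concatenated:

qxxqxqqxxqqxqxxqxqqxqxxqqxxqxqqx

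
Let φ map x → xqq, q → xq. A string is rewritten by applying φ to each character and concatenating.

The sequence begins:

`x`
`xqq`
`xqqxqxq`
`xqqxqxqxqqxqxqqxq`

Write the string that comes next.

xqqxqxqxqqxqxqqxqxqqxqxqxqqxqxqqxqxqxqqxq

Applying the rule to each of the 17 symbols of xqqxqxqxqqxqxqqxq gives the pieces xqq xq xq xqq xq xqq xq xqq xq xq xqq xq xqq xq xq xqq xq, which concatenate to the answer.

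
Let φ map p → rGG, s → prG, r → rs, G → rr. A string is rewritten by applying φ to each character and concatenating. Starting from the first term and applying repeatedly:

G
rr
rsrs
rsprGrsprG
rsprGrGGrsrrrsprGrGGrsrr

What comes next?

φ(rsprGrGGrsrrrsprGrGGrsrr) expands symbol-by-symbol to rs prG rGG rs rr rs rr rr rs prG rs rs rs prG rGG rs rr rs rr rr rs prG rs rs; joining the 24 pieces gives the next term.

rsprGrGGrsrrrsrrrrrsprGrsrsrsprGrGGrsrrrsrrrrrsprGrsrs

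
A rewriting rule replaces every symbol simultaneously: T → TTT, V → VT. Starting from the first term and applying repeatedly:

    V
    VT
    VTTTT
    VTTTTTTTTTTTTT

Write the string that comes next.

Rewriting the 14 symbols of VTTTTTTTTTTTTT one by one yields VT TTT TTT TTT TTT TTT TTT TTT TTT TTT TTT TTT TTT TTT; concatenated:

VTTTTTTTTTTTTTTTTTTTTTTTTTTTTTTTTTTTTTTTT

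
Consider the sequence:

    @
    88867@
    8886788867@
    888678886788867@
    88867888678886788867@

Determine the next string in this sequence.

Every step adds 88867 at the front: s(k+1) = 88867·s(k).
So the next term is 88867·88867888678886788867@.

8886788867888678886788867@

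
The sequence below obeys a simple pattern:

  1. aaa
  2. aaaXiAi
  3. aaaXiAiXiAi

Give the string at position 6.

Every step adds XiAi to the end: s(k+1) = s(k)·XiAi.
From aaaXiAiXiAi, 3 further steps: aaaXiAiXiAi → aaaXiAiXiAiXiAi → aaaXiAiXiAiXiAiXiAi → (answer).

aaaXiAiXiAiXiAiXiAiXiAi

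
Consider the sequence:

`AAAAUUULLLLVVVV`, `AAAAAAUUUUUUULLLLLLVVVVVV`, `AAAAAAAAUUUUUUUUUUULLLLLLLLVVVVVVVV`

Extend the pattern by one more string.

Each string has the form A^{2n+2} U^{4n-1} L^{2n+2} V^{2n+2} (n = 1, 2, …).
At n = 4 the blocks have lengths 10, 15, 10, 10.

AAAAAAAAAAUUUUUUUUUUUUUUULLLLLLLLLLVVVVVVVVVV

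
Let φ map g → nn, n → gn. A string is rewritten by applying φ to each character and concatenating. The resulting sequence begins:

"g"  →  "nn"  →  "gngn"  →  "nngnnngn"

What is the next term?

gngnnngngngnnngn

Rewriting each symbol of nngnnngn: n→gn, n→gn, g→nn, n→gn, n→gn, n→gn, g→nn, n→gn, which concatenates to gn gn nn gn gn gn nn gn.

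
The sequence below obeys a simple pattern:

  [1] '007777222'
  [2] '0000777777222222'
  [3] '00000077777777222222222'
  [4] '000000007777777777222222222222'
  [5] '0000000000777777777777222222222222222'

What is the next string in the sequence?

00000000000077777777777777222222222222222222

The n-th term is 2n 0's then 2n+2 7's then 3n 2's (n = 1, 2, …).
For the next term, n = 6, so the run lengths are 12, 14, 18.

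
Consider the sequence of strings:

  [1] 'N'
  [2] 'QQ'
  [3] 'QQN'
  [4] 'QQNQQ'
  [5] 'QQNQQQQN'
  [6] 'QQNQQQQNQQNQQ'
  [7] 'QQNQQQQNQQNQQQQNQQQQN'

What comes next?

QQNQQQQNQQNQQQQNQQQQNQQNQQQQNQQNQQ

This is a Fibonacci-style word recurrence s(k) = s(k−1)·s(k−2): e.g. QQ·N = QQN.
Continuing: QQNQQQQNQQNQQQQNQQQQN · QQNQQQQNQQNQQ gives term 8.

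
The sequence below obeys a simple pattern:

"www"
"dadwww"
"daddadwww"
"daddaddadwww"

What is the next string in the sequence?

daddaddaddadwww

Each term is the previous one with dad prepended.
So the next term is dad·daddaddadwww.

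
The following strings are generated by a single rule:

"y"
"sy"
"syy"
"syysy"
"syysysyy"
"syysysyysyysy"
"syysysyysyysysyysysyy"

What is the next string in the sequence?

This is a Fibonacci-style word recurrence s(k) = s(k−1)·s(k−2): e.g. sy·y = syy.
So term 8 is syysysyysyysysyysysyy·syysysyysyysy.

syysysyysyysysyysysyysyysysyysyysy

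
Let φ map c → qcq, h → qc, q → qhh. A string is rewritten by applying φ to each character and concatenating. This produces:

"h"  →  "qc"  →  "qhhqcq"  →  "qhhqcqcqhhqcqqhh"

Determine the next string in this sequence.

Rewriting the 16 symbols of qhhqcqcqhhqcqqhh one by one yields qhh qc qc qhh qcq qhh qcq qhh qc qc qhh qcq qhh qhh qc qc; concatenated:

qhhqcqcqhhqcqqhhqcqqhhqcqcqhhqcqqhhqhhqcqc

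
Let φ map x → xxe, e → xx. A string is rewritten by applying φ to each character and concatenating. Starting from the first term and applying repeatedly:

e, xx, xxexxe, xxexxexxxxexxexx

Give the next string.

xxexxexxxxexxexxxxexxexxexxexxxxexxexxxxexxe

Applying the rule to each of the 16 symbols of xxexxexxxxexxexx gives the pieces xxe xxe xx xxe xxe xx xxe xxe xxe xxe xx xxe xxe xx xxe xxe, which concatenate to the answer.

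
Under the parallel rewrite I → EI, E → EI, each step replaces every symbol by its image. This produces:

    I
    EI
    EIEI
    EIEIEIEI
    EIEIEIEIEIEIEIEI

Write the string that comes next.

EIEIEIEIEIEIEIEIEIEIEIEIEIEIEIEI

Applying the rule to each of the 16 symbols of EIEIEIEIEIEIEIEI gives the pieces EI EI EI EI EI EI EI EI EI EI EI EI EI EI EI EI, which concatenate to the answer.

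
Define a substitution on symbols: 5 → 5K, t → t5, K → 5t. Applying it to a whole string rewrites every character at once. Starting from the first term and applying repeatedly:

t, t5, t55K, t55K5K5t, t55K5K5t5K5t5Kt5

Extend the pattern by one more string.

Replace each of the 16 characters of t55K5K5t5K5t5Kt5 in place — t5 5K 5K 5t 5K 5t 5K t5 5K 5t 5K t5 5K 5t t5 5K — and concatenate.

t55K5K5t5K5t5Kt55K5t5Kt55K5tt55K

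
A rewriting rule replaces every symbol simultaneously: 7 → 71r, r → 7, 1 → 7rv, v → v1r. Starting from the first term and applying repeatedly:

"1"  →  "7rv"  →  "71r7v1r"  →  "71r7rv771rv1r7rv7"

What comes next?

Rewriting the 17 symbols of 71r7rv771rv1r7rv7 one by one yields 71r 7rv 7 71r 7 v1r 71r 71r 7rv 7 v1r 7rv 7 71r 7 v1r 71r; concatenated:

71r7rv771r7v1r71r71r7rv7v1r7rv771r7v1r71r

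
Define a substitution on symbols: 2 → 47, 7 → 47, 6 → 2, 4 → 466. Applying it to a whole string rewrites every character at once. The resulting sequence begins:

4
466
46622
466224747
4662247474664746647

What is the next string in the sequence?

Rewriting the 19 symbols of 4662247474664746647 one by one yields 466 2 2 47 47 466 47 466 47 466 2 2 466 47 466 2 2 466 47; concatenated:

466224747466474664746622466474662246647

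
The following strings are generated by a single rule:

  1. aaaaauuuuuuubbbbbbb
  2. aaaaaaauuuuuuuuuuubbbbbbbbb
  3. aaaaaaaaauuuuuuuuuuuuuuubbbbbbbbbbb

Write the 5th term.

Term n consists of 2n+1 a's, followed by 4n-1 u's, followed by 2n+3 b's, where the shown terms are n = 2, 3, 4.
At n = 6 the blocks have lengths 13, 23, 15.

aaaaaaaaaaaaauuuuuuuuuuuuuuuuuuuuuuubbbbbbbbbbbbbbb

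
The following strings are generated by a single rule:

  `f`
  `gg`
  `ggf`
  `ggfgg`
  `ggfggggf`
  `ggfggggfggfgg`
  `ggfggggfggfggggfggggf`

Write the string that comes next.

ggfggggfggfggggfggggfggfggggfggfgg

From term 3 onward, concatenate the last term with the second-to-last: gg·f = ggf, ggf·gg = ggfgg, …
So term 8 is ggfggggfggfggggfggggf·ggfggggfggfgg.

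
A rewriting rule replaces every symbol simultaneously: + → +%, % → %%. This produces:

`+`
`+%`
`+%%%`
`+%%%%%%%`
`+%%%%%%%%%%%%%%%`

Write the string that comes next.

+%%%%%%%%%%%%%%%%%%%%%%%%%%%%%%%

φ(+%%%%%%%%%%%%%%%) expands symbol-by-symbol to +% %% %% %% %% %% %% %% %% %% %% %% %% %% %% %%; joining the 16 pieces gives the next term.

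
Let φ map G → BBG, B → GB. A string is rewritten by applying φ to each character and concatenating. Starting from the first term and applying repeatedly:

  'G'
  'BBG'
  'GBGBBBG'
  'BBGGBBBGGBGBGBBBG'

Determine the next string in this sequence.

GBGBBBGBBGGBGBGBBBGBBGGBBBGGBBBGGBGBGBBBG

Replace each of the 17 characters of BBGGBBBGGBGBGBBBG in place — GB GB BBG BBG GB GB GB BBG BBG GB BBG GB BBG GB GB GB BBG — and concatenate.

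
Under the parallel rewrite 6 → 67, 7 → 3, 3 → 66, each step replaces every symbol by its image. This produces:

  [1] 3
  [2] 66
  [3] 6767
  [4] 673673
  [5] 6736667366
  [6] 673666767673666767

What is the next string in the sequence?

Rewriting the 18 symbols of 673666767673666767 one by one yields 67 3 66 67 67 67 3 67 3 67 3 66 67 67 67 3 67 3; concatenated:

673666767673673673666767673673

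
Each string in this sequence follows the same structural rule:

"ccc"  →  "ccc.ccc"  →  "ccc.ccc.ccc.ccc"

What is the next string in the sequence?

s(k+1) = s(k)·.·s(k) — each term doubles the last with '.' between the halves.
One more doubling of ccc.ccc.ccc.ccc gives the answer.

ccc.ccc.ccc.ccc.ccc.ccc.ccc.ccc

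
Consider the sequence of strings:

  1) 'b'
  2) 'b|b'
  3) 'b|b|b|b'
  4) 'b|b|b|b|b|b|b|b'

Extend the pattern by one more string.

Each string is two copies of the previous one joined by '|'.
So the next term is two copies of b|b|b|b|b|b|b|b with '|' between the halves.

b|b|b|b|b|b|b|b|b|b|b|b|b|b|b|b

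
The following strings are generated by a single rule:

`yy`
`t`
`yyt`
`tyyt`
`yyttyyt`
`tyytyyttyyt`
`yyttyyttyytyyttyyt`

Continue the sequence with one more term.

From term 3 onward, concatenate the second-to-last term with the last: yy·t = yyt, t·yyt = tyyt, …
The next term joins tyytyyttyyt and yyttyyttyytyyttyyt.

tyytyyttyytyyttyyttyytyyttyyt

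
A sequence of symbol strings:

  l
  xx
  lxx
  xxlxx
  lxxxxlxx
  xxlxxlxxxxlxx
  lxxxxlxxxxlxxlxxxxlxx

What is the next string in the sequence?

xxlxxlxxxxlxxlxxxxlxxxxlxxlxxxxlxx

Each term (from the third on) is the two preceding terms concatenated in order: term 3 = l·xx = lxx.
Continuing: xxlxxlxxxxlxx · lxxxxlxxxxlxxlxxxxlxx gives term 8.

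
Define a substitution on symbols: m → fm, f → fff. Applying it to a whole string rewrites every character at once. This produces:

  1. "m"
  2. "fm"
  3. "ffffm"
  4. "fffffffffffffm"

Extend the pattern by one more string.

ffffffffffffffffffffffffffffffffffffffffm

φ(fffffffffffffm) expands symbol-by-symbol to fff fff fff fff fff fff fff fff fff fff fff fff fff fm; joining the 14 pieces gives the next term.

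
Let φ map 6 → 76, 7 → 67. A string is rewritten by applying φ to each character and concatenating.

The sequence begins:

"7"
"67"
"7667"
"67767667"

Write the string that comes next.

Apply φ to 67767667 symbol by symbol: 6→76, 7→67, 7→67, 6→76, 7→67, 6→76, 6→76, 7→67; joined: 76 67 67 76 67 76 76 67.

7667677667767667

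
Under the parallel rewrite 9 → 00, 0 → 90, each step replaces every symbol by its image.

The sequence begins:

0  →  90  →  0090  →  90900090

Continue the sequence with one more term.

Rewriting each symbol of 90900090: 9→00, 0→90, 9→00, 0→90, 0→90, 0→90, 9→00, 0→90, which concatenates to 00 90 00 90 90 90 00 90.

0090009090900090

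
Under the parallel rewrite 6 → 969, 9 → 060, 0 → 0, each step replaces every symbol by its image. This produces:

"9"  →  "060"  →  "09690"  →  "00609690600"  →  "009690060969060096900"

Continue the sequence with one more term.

Rewriting the 21 symbols of 009690060969060096900 one by one yields 0 0 060 969 060 0 0 969 0 060 969 060 0 969 0 0 060 969 060 0 0; concatenated:

0006096906000969006096906009690006096906000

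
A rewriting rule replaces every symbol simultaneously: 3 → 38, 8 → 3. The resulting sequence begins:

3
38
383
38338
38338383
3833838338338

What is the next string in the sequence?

Rewriting the 13 symbols of 3833838338338 one by one yields 38 3 38 38 3 38 3 38 38 3 38 38 3; concatenated:

383383833833838338383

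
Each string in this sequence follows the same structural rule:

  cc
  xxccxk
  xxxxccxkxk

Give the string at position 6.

xxxxxxxxxxccxkxkxkxkxk

Each term wraps the previous one in xx on the left and xk on the right.
From xxxxccxkxk, 3 further steps: xxxxccxkxk → xxxxxxccxkxkxk → xxxxxxxxccxkxkxkxk → (answer).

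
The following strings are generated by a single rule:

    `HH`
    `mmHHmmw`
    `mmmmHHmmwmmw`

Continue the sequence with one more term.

s(k+1) = mm·s(k)·mmw, so each term gains mm as a prefix and mmw as a suffix.
One more step from mmmmHHmmwmmw gives the answer.

mmmmmmHHmmwmmwmmw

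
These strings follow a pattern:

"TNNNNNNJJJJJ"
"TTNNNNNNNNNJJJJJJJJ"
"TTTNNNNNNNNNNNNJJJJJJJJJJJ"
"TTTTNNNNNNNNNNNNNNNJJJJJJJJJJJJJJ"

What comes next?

Reading off run lengths: T runs 1, 2, 3, 4; N runs 6, 9, 12, 15; J runs 5, 8, 11, 14 — each is linear in n (n = 1, 2, …).
At n = 5 the blocks have lengths 5, 18, 17.

TTTTTNNNNNNNNNNNNNNNNNNJJJJJJJJJJJJJJJJJ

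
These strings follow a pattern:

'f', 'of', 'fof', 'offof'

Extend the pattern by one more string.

This is a Fibonacci-style word recurrence s(k) = s(k−2)·s(k−1): e.g. f·of = fof.
So term 5 is fof·offof.

fofoffof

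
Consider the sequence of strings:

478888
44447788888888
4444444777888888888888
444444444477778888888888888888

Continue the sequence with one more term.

Term n consists of 3n-2 4's, followed by n 7's, followed by 4n 8's (n = 1, 2, …).
For the next term, n = 5, so the run lengths are 13, 5, 20.

44444444444447777788888888888888888888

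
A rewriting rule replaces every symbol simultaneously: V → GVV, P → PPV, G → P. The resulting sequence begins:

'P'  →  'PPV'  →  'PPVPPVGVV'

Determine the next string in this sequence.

Expanding PPVPPVGVV: P→PPV, P→PPV, V→GVV, P→PPV, P→PPV, V→GVV, G→P, V→GVV, V→GVV. Concatenated: PPV PPV GVV PPV PPV GVV P GVV GVV.

PPVPPVGVVPPVPPVGVVPGVVGVV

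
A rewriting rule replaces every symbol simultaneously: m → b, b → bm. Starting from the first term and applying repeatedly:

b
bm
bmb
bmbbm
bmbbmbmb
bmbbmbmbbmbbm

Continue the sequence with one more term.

Replace each of the 13 characters of bmbbmbmbbmbbm in place — bm b bm bm b bm b bm bm b bm bm b — and concatenate.

bmbbmbmbbmbbmbmbbmbmb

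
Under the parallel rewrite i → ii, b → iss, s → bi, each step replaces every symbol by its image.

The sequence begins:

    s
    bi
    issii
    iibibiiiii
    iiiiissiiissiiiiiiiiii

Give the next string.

iiiiiiiiiibibiiiiiiibibiiiiiiiiiiiiiiiiiiiii

φ(iiiiissiiissiiiiiiiiii) expands symbol-by-symbol to ii ii ii ii ii bi bi ii ii ii bi bi ii ii ii ii ii ii ii ii ii ii; joining the 22 pieces gives the next term.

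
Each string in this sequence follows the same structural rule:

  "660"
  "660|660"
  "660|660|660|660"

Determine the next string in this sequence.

Each string is two copies of the previous one joined by '|'.
Doubling 660|660|660|660 with '|' between the halves:

660|660|660|660|660|660|660|660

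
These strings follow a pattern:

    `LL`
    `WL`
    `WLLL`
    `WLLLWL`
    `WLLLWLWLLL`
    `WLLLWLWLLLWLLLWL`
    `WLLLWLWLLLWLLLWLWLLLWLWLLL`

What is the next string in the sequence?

WLLLWLWLLLWLLLWLWLLLWLWLLLWLLLWLWLLLWLLLWL

Each term (from the third on) is the previous term followed by the one before it: term 3 = WL·LL = WLLL.
The next term joins WLLLWLWLLLWLLLWLWLLLWLWLLL and WLLLWLWLLLWLLLWL.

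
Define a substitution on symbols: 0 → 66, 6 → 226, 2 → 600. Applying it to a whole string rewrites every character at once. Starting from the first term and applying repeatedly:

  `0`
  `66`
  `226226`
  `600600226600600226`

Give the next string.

φ(600600226600600226) expands symbol-by-symbol to 226 66 66 226 66 66 600 600 226 226 66 66 226 66 66 600 600 226; joining the 18 pieces gives the next term.

2266666226666660060022622666662266666600600226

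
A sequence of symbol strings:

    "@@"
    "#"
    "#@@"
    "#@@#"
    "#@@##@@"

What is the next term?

This is a Fibonacci-style word recurrence s(k) = s(k−1)·s(k−2): e.g. #·@@ = #@@.
So term 6 is #@@##@@·#@@#.

#@@##@@#@@#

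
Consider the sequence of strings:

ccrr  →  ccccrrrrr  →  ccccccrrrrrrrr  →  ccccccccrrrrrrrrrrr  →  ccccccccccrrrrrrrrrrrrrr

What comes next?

ccccccccccccrrrrrrrrrrrrrrrrr

The n-th term is 2n c's then 3n-1 r's (n = 1, 2, …).
For the next term, n = 6, so the run lengths are 12, 17.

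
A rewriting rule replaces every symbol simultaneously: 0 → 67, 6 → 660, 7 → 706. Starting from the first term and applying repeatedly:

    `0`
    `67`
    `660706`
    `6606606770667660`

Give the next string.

Replace each of the 16 characters of 6606606770667660 in place — 660 660 67 660 660 67 660 706 706 67 660 660 706 660 660 67 — and concatenate.

66066067660660676607067066766066070666066067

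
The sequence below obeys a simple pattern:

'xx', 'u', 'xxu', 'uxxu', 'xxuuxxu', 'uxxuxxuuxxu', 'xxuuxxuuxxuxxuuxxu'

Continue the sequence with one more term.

uxxuxxuuxxuxxuuxxuuxxuxxuuxxu

This is a Fibonacci-style word recurrence s(k) = s(k−2)·s(k−1): e.g. xx·u = xxu.
So term 8 is uxxuxxuuxxu·xxuuxxuuxxuxxuuxxu.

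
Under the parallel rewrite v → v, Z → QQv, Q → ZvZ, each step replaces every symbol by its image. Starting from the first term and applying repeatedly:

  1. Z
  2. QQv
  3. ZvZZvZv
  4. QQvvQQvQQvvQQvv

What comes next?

Applying the rule to each of the 15 symbols of QQvvQQvQQvvQQvv gives the pieces ZvZ ZvZ v v ZvZ ZvZ v ZvZ ZvZ v v ZvZ ZvZ v v, which concatenate to the answer.

ZvZZvZvvZvZZvZvZvZZvZvvZvZZvZvv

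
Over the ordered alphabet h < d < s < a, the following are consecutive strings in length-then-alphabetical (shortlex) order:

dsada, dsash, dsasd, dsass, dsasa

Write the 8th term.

dsaas

Advancing 3 positions from dsasa through dsasa → dsaah → dsaad reaches term 8.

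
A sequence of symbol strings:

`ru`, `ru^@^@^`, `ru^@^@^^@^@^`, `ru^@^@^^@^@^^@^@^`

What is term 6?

ru^@^@^^@^@^^@^@^^@^@^^@^@^

Every step adds ^@^@^ to the end: s(k+1) = s(k)·^@^@^.
From ru^@^@^^@^@^^@^@^, 2 further steps: ru^@^@^^@^@^^@^@^ → ru^@^@^^@^@^^@^@^^@^@^ → (answer).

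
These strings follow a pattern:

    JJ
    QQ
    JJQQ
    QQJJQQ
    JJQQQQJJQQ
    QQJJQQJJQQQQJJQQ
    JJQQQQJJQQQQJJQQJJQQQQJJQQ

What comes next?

Each term (from the third on) is the two preceding terms concatenated in order: term 3 = JJ·QQ = JJQQ.
Continuing: QQJJQQJJQQQQJJQQ · JJQQQQJJQQQQJJQQJJQQQQJJQQ gives term 8.

QQJJQQJJQQQQJJQQJJQQQQJJQQQQJJQQJJQQQQJJQQ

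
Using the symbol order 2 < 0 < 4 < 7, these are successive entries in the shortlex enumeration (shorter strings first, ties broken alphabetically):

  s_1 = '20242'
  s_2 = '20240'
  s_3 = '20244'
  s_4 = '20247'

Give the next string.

20272

Treat 20247 as a base-4 numeral over the given alphabet and add one, carrying through any trailing 7's.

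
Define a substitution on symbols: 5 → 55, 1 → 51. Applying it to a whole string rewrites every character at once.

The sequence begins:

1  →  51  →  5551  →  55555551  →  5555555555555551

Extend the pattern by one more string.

φ(5555555555555551) expands symbol-by-symbol to 55 55 55 55 55 55 55 55 55 55 55 55 55 55 55 51; joining the 16 pieces gives the next term.

55555555555555555555555555555551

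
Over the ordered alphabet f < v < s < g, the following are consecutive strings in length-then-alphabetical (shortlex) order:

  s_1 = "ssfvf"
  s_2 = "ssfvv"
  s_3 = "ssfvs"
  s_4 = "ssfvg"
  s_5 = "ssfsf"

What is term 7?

ssfss

Advancing 2 positions from ssfsf through ssfsf → ssfsv reaches term 7.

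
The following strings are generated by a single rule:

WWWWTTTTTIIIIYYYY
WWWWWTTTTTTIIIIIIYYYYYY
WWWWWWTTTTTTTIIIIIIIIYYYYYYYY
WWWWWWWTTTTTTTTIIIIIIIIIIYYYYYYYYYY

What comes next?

WWWWWWWWTTTTTTTTTIIIIIIIIIIIIYYYYYYYYYYYY

Reading off run lengths: W runs 4, 5, 6, 7; T runs 5, 6, 7, 8; I runs 4, 6, 8, 10; Y runs 4, 6, 8, 10 — each is linear in n, where the shown terms are n = 2, 3, 4, 5.
For the next term, n = 6, so the run lengths are 8, 9, 12, 12.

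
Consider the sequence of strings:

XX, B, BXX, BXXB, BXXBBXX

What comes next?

BXXBBXXBXXB

From term 3 onward, concatenate the last term with the second-to-last: B·XX = BXX, BXX·B = BXXB, …
The next term joins BXXBBXX and BXXB.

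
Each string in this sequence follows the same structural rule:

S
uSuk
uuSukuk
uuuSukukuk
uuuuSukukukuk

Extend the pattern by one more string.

Each term wraps the previous one in u on the left and uk on the right.
Applying this once more to uuuuSukukukuk:

uuuuuSukukukukuk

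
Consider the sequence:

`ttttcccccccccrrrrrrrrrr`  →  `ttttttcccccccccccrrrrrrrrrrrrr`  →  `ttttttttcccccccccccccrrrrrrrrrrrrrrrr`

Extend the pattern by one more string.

ttttttttttcccccccccccccccrrrrrrrrrrrrrrrrrrr

The n-th term is 2n-2 t's then 2n+3 c's then 3n+1 r's, where the shown terms are n = 3, 4, 5.
For the next term, n = 6, so the run lengths are 10, 15, 19.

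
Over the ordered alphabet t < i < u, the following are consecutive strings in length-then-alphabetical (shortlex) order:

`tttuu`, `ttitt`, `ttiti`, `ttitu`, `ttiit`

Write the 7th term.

ttiiu

Advancing 2 positions from ttiit through ttiit → ttiii reaches term 7.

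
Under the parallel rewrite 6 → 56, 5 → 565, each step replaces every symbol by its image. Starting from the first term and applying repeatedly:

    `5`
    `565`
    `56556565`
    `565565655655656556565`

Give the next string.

Replace each of the 21 characters of 565565655655656556565 in place — 565 56 565 565 56 565 56 565 565 56 565 565 56 565 56 565 565 56 565 56 565 — and concatenate.

5655656556556565565655655656556556565565655655656556565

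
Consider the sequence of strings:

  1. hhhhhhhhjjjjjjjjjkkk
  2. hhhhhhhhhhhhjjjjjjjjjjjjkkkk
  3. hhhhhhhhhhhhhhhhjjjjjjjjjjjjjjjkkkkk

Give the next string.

hhhhhhhhhhhhhhhhhhhhjjjjjjjjjjjjjjjjjjkkkkkk

The n-th term is 4n h's then 3n+3 j's then n+1 k's, where the shown terms are n = 2, 3, 4.
At n = 5 the blocks have lengths 20, 18, 6.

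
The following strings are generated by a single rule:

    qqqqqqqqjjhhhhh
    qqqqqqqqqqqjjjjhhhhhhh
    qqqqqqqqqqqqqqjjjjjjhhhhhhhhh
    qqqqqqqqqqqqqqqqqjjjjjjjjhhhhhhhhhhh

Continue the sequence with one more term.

qqqqqqqqqqqqqqqqqqqqjjjjjjjjjjhhhhhhhhhhhhh

Reading off run lengths: q runs 8, 11, 14, 17; j runs 2, 4, 6, 8; h runs 5, 7, 9, 11 — each is linear in n, where the shown terms are n = 2, 3, 4, 5.
For the next term, n = 6, so the run lengths are 20, 10, 13.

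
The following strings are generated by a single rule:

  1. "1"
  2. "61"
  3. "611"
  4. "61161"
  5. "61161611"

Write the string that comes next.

6116161161161

Each term (from the third on) is the previous term followed by the one before it: term 3 = 61·1 = 611.
So term 6 is 61161611·61161.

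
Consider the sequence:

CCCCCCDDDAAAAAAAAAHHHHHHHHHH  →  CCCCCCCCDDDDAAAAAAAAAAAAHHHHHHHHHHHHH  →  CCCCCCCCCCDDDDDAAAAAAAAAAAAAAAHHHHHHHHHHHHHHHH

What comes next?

CCCCCCCCCCCCDDDDDDAAAAAAAAAAAAAAAAAAHHHHHHHHHHHHHHHHHHH

Term n consists of 2n C's, followed by n D's, followed by 3n A's, followed by 3n+1 H's, where the shown terms are n = 3, 4, 5.
Setting n = 6 gives 12, 6, 18, 19 characters in each block.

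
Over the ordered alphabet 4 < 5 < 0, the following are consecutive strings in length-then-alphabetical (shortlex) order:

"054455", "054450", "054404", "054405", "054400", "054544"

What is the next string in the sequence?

Find the rightmost character of 054544 below 0, bump it to the next letter, and reset everything to its right to 4.

054545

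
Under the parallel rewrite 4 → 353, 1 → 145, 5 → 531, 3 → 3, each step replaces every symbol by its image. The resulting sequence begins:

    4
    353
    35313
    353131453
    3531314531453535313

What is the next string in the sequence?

35313145314535353131453535313531353131453

φ(3531314531453535313) expands symbol-by-symbol to 3 531 3 145 3 145 353 531 3 145 353 531 3 531 3 531 3 145 3; joining the 19 pieces gives the next term.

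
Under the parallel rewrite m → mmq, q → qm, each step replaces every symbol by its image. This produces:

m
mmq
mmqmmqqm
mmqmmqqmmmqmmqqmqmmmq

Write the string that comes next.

Replace each of the 21 characters of mmqmmqqmmmqmmqqmqmmmq in place — mmq mmq qm mmq mmq qm qm mmq mmq mmq qm mmq mmq qm qm mmq qm mmq mmq mmq qm — and concatenate.

mmqmmqqmmmqmmqqmqmmmqmmqmmqqmmmqmmqqmqmmmqqmmmqmmqmmqqm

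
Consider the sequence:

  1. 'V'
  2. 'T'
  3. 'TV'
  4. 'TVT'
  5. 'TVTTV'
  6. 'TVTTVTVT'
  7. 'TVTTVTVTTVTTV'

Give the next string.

This is a Fibonacci-style word recurrence s(k) = s(k−1)·s(k−2): e.g. T·V = TV.
So term 8 is TVTTVTVTTVTTV·TVTTVTVT.

TVTTVTVTTVTTVTVTTVTVT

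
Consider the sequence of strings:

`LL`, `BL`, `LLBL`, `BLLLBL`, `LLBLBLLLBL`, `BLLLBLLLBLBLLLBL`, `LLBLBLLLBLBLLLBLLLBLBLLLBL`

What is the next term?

BLLLBLLLBLBLLLBLLLBLBLLLBLBLLLBLLLBLBLLLBL

From term 3 onward, concatenate the second-to-last term with the last: LL·BL = LLBL, BL·LLBL = BLLLBL, …
Continuing: BLLLBLLLBLBLLLBL · LLBLBLLLBLBLLLBLLLBLBLLLBL gives term 8.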